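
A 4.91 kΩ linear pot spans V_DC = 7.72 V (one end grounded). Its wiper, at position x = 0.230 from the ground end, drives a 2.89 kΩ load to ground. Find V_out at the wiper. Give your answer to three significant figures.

V_out ≈ 1.36 V

Split the track: R_lower = x·R_p = 1.129 kΩ, R_upper = (1−x)·R_p = 3.781 kΩ.
R_L loads the lower segment: effective lower R = 0.8120 kΩ.
Loaded-divider output: V_out = 7.72 × 0.1768 = 1.365 V.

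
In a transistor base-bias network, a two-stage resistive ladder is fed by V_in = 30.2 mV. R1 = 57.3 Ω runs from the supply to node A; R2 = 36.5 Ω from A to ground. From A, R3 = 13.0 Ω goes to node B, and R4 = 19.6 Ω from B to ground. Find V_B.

The second stage (R3 + R4 = 32.60 Ω) loads node A in parallel with R2.
R2 ‖ (R3+R4) = 17.22 Ω.
First divider: V_A = V_in · 17.22/(57.3 + 17.22) = 6.979 mV.
Then the unloaded second divider: V_B = V_A × R4/(R3+R4) = 6.979 × 0.6012 = 4.196 mV.

V_B ≈ 4.20 mV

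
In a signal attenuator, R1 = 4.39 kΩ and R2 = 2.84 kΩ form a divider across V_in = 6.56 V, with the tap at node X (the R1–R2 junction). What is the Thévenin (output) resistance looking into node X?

R_th ≈ 1.72 kΩ

With V_in suppressed (replaced by a short), R_th = R1 ‖ R2 = (4.390 × 2.84)/(4.390 + 2.84) = 1.724 kΩ.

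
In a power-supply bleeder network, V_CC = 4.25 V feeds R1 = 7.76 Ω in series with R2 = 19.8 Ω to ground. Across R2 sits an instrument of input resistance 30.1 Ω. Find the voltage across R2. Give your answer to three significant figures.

V_out ≈ 2.58 V

The load sits in parallel with R2, giving an effective lower resistance R2' = R2·R_L/(R2+R_L) = 11.94 Ω.
Voltage divider with the loaded lower leg: V_out = 4.25 × 11.94/(7.76 + 11.94) = 4.25 × 0.6062 = 2.576 V.
(Unloaded it would be 3.05 V; the load pulls it down.)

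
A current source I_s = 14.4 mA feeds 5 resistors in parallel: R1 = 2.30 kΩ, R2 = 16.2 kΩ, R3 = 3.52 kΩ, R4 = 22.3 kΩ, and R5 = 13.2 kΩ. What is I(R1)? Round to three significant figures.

I ≈ 6.95 mA

Total conductance ΣG = 1/2.30 + 1/16.2 + 1/3.52 + 1/22.3 + 1/13.2 = 0.9012 (units of 1/kΩ).
Current divider: I(R1) = I_s · G_k/ΣG = 14.4 × (0.4348/0.9012) = 14.4 × 0.4824 = 6.947 mA.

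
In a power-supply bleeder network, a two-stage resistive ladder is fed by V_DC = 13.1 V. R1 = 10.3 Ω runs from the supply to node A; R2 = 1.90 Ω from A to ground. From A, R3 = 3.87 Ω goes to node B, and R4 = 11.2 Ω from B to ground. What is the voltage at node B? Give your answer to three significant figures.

Node A sees R2 in parallel with the series input of stage 2, R3 + R4 = 15.07 Ω.
R2 ‖ (R3+R4) = 1.687 Ω.
So V_A = 13.1 × 0.1408 = 1.844 V.
V_B = V_A × 0.7432 = 1.370 V.

V_B ≈ 1.37 V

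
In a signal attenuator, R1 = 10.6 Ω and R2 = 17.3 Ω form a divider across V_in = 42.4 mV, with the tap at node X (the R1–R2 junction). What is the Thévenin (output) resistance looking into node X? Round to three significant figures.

With V_in suppressed (replaced by a short), R_th = R1 ‖ R2 = (10.60 × 17.3)/(10.60 + 17.3) = 6.573 Ω.

R_th ≈ 6.57 Ω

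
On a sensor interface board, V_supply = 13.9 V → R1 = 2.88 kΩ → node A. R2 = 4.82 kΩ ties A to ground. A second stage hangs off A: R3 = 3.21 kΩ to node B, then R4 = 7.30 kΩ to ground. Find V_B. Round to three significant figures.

V_B ≈ 5.16 V

The second stage (R3 + R4 = 10.51 kΩ) loads node A in parallel with R2.
R2 ‖ (R3+R4) = 3.305 kΩ.
First divider: V_A = V_supply · 3.305/(2.88 + 3.305) = 7.427 V.
V_B = V_A × 0.6946 = 5.159 V.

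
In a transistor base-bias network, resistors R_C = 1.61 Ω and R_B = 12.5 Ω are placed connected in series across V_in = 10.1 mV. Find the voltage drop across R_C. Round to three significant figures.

V ≈ 1.15 mV

Series total: ΣR = 1.61 + 12.5 = 14.11 Ω.
V = V_in · R/ΣR = 10.1 × 0.1141 = 1.152 mV.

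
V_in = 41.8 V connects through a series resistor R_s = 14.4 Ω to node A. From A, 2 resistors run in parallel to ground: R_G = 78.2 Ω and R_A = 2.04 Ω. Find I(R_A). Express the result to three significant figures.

I ≈ 2.49 A

Equivalent of the parallel group: R_p = 1.988 Ω.
V_A by voltage divider: V_A = 41.8 × 1.988/(14.4 + 1.988) = 5.071 V.
I(R_A) = V_A / R_A = 5.071/2.04 = 2.486 A.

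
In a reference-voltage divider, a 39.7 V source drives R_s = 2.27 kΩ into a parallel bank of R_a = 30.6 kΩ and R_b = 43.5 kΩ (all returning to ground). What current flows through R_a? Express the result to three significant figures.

I ≈ 1.15 mA

Combine the parallel branches: R_p = (1/30.6 + 1/43.5)⁻¹ = 17.96 kΩ.
Node voltage V_A = V_CC · R_p/(R_s + R_p) = 39.7 × 0.8878 = 35.25 V.
Branch current I = V_A/R_a = 35.25/30.6 = 1.152 mA.
(Check via current divider: I_total = 1.962 mA; share G_k/ΣG = 0.5870 → same result.)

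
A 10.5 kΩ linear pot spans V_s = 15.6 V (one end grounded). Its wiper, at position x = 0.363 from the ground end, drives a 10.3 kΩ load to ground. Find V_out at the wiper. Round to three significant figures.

V_out ≈ 4.58 V

Lower segment x·R_p = 3.811 kΩ; upper segment (1−x)·R_p = 6.689 kΩ.
Lower segment in parallel with the load: 3.811 ‖ 10.3 = 2.782 kΩ.
V_out = 15.6 × 2.782/(6.689 + 2.782) = 4.583 V.
(Unloaded: V_out = x·V_s = 5.66 V.)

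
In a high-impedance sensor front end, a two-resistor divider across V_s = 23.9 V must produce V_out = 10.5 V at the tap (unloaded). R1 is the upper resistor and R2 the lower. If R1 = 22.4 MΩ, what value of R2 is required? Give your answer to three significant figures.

R2 ≈ 17.6 MΩ

The divider ratio is R2/(R1+R2) = 10.5/23.9 = 0.4393.
R2 = R1 · 0.4393/(1 − 0.4393) = 17.55 MΩ.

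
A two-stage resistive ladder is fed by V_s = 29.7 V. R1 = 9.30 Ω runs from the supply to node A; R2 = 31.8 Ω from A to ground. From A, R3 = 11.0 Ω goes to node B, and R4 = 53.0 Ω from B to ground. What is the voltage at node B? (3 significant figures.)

The second stage (R3 + R4 = 64.00 Ω) loads node A in parallel with R2.
Effective lower resistance at A: R2 ‖ 64.00 = 21.24 Ω.
V_A = 29.7 × 21.24/(9.30 + 21.24) = 20.66 V.
V_B = V_A × 0.8281 = 17.11 V.

V_B ≈ 17.1 V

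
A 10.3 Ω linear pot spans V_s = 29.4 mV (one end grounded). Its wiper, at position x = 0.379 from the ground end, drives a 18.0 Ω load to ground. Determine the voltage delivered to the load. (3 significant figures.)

The pot divides into 6.396 Ω above the wiper and 3.904 Ω below.
Lower segment in parallel with the load: 3.904 ‖ 18.0 = 3.208 Ω.
Loaded-divider output: V_out = 29.4 × 0.3340 = 9.820 mV.
(Unloaded: V_out = x·V_s = 11.1 mV.)

V_out ≈ 9.82 mV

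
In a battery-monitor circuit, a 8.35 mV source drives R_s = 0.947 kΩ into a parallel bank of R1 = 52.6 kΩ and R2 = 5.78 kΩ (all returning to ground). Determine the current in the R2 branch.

I ≈ 1.22 µA

Combine the parallel branches: R_p = (1/52.6 + 1/5.78)⁻¹ = 5.208 kΩ.
V_A by voltage divider: V_A = 8.35 × 5.208/(0.947 + 5.208) = 7.065 mV.
I(R2) = V_A / R2 = 7.065/5.78 = 1.222 µA.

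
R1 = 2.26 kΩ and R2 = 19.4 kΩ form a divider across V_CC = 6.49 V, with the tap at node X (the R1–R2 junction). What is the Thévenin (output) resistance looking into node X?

R_th ≈ 2.02 kΩ

With V_CC suppressed (replaced by a short), R_th = R1 ‖ R2 = (2.260 × 19.4)/(2.260 + 19.4) = 2.024 kΩ.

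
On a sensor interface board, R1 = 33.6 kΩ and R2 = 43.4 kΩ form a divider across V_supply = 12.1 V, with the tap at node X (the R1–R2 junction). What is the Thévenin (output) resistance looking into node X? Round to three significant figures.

Zeroing V_supply shorts the top of R1 to ground, so R_th = R1 ‖ R2 = 18.94 kΩ.

R_th ≈ 18.9 kΩ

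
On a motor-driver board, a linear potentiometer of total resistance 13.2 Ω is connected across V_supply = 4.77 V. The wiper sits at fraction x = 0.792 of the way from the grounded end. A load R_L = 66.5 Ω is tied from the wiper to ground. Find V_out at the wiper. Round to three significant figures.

V_out ≈ 3.66 V

The pot divides into 2.746 Ω above the wiper and 10.45 Ω below.
Lower segment in parallel with the load: 10.45 ‖ 66.5 = 9.034 Ω.
V_out = 4.77 × 9.034/(2.746 + 9.034) = 3.658 V.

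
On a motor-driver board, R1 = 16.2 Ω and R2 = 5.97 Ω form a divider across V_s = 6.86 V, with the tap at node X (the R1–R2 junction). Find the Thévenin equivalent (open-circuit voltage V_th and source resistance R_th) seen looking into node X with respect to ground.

V_th is the unloaded tap voltage: V_s · R2/(R1+R2) = 6.86 × 0.2693 = 1.847 V.
Zeroing V_s shorts the top of R1 to ground, so R_th = R1 ‖ R2 = 4.362 Ω.

V_th ≈ 1.85 V, R_th ≈ 4.36 Ω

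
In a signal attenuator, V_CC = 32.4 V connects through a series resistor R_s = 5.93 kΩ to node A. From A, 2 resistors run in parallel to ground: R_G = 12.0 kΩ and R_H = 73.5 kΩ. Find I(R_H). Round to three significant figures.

Equivalent of the parallel group: R_p = 10.32 kΩ.
V_A by voltage divider: V_A = 32.4 × 10.32/(5.93 + 10.32) = 20.57 V.
Branch current I = V_A/R_H = 20.57/73.5 = 0.2799 mA.
(Equivalently: I_total = 1.994 mA, then current-divider fraction G_k/ΣG = 0.1404.)

I ≈ 0.280 mA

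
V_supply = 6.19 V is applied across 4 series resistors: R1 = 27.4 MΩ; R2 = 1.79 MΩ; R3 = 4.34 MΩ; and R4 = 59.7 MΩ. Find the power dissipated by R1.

P ≈ 0.121 µW

ΣR = 93.23 MΩ → I = 6.19/93.23 = 0.06639 µA.
P(R1) = I²·R1 = (0.06639)² × 27.4 = 0.1208 µW.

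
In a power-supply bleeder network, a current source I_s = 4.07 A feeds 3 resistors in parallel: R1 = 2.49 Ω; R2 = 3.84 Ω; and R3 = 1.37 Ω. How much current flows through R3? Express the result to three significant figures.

Conductances: ΣG = 1/2.49 + 1/3.84 + 1/1.37 = 1.392 (1/Ω).
By the current-divider rule, I = I_s · G_k/ΣG = 4.07 × 0.5244 = 2.134 A.

I ≈ 2.13 A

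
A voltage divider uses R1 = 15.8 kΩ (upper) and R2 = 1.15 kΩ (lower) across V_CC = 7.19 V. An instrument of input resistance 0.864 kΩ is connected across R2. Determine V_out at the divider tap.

V_out ≈ 0.218 V

First combine the lower leg with the load: R2 ‖ R_L = 0.4933 kΩ.
Now apply the divider: V_out = 7.19 × 0.03028 = 0.2177 V.
(Unloaded it would be 0.488 V; the load pulls it down.)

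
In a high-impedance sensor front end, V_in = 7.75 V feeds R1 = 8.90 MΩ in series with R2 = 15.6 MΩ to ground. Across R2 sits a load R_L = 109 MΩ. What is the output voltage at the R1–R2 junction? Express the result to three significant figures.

R2 ‖ R_L = (15.6 × 109)/(15.6 + 109) = 13.65 MΩ.
Voltage divider with the loaded lower leg: V_out = 7.75 × 13.65/(8.90 + 13.65) = 7.75 × 0.6053 = 4.691 V.
(Unloaded it would be 4.93 V; the load pulls it down.)

V_out ≈ 4.69 V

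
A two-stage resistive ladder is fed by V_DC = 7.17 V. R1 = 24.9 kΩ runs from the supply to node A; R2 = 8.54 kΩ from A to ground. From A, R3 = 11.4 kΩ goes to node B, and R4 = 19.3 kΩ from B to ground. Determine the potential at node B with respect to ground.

The second stage (R3 + R4 = 30.70 kΩ) loads node A in parallel with R2.
Effective lower resistance at A: R2 ‖ 30.70 = 6.681 kΩ.
V_A = 7.17 × 6.681/(24.9 + 6.681) = 1.517 V.
Stage 2 is unloaded, so V_B = V_A · R4/(R3+R4) = 1.517 × 19.3/30.70 = 0.9536 V.

V_B ≈ 0.954 V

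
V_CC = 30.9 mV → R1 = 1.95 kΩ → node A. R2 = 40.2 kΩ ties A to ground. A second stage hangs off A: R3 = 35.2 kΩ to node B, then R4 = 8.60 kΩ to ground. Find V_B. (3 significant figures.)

Looking into the second stage from A: R3 + R4 = 43.80 kΩ appears in parallel with R2.
Effective lower resistance at A: R2 ‖ 43.80 = 20.96 kΩ.
So V_A = 30.9 × 0.9149 = 28.27 mV.
V_B = V_A × 0.1963 = 5.551 mV.

V_B ≈ 5.55 mV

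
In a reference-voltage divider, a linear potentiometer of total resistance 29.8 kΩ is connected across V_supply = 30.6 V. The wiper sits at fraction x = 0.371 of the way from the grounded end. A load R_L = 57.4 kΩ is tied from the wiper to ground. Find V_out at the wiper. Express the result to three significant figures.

V_out ≈ 10.1 V

Lower segment x·R_p = 11.06 kΩ; upper segment (1−x)·R_p = 18.74 kΩ.
Lower segment in parallel with the load: 11.06 ‖ 57.4 = 9.270 kΩ.
Then V_out = V_supply · 9.270/(18.74 + 9.270) = 10.13 V.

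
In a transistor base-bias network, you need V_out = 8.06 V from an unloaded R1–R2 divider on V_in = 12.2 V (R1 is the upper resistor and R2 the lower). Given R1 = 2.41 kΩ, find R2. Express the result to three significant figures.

R2 ≈ 4.69 kΩ

The divider ratio is R2/(R1+R2) = 8.06/12.2 = 0.6607.
Rearranging, R2 = R1·k/(1−k) = 2.41 × 1.947 = 4.692 kΩ.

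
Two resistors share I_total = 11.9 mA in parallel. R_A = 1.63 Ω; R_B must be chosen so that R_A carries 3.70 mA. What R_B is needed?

R_B ≈ 0.735 Ω

In a two-way split, I_A/I_total = R_B/(R_A + R_B).
With f = 0.3109, R_B = R_A · f/(1−f) = 1.63 × 0.4512 = 0.7355 Ω.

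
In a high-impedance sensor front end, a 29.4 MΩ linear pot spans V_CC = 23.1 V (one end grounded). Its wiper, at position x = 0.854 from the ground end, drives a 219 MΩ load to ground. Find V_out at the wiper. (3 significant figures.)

Split the track: R_lower = x·R_p = 25.11 MΩ, R_upper = (1−x)·R_p = 4.292 MΩ.
Lower segment in parallel with the load: 25.11 ‖ 219 = 22.53 MΩ.
Then V_out = V_CC · 22.53/(4.292 + 22.53) = 19.40 V.

V_out ≈ 19.4 V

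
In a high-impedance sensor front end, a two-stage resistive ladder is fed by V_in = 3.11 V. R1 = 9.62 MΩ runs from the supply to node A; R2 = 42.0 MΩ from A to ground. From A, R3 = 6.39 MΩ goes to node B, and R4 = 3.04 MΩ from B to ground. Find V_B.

V_B ≈ 0.446 V

The second stage (R3 + R4 = 9.430 MΩ) loads node A in parallel with R2.
Effective lower resistance at A: R2 ‖ 9.430 = 7.701 MΩ.
V_A = 3.11 × 7.701/(9.62 + 7.701) = 1.383 V.
Stage 2 is unloaded, so V_B = V_A · R4/(R3+R4) = 1.383 × 3.04/9.430 = 0.4458 V.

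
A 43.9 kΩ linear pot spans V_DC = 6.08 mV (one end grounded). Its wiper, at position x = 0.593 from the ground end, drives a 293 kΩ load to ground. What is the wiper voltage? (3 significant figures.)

V_out ≈ 3.48 mV

Split the track: R_lower = x·R_p = 26.03 kΩ, R_upper = (1−x)·R_p = 17.87 kΩ.
Lower segment in parallel with the load: 26.03 ‖ 293 = 23.91 kΩ.
Loaded-divider output: V_out = 6.08 × 0.5723 = 3.480 mV.
(Unloaded: V_out = x·V_DC = 3.61 mV.)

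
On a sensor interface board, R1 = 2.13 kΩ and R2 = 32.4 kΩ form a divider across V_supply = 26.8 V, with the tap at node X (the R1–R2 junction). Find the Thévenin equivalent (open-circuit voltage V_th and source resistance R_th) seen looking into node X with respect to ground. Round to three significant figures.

V_th ≈ 25.1 V, R_th ≈ 2.00 kΩ

With X open, the divider is unloaded: V_th = 26.8 × 32.4/34.53 = 25.15 V.
With V_supply suppressed (replaced by a short), R_th = R1 ‖ R2 = (2.130 × 32.4)/(2.130 + 32.4) = 1.999 kΩ.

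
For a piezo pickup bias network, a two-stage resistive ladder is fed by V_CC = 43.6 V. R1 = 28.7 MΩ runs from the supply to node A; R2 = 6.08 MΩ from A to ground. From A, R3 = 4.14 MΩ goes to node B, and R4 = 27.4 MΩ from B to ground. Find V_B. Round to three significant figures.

V_B ≈ 5.71 V

Node A sees R2 in parallel with the series input of stage 2, R3 + R4 = 31.54 MΩ.
R2 ‖ (R3+R4) = 5.097 MΩ.
So V_A = 43.6 × 0.1508 = 6.576 V.
V_B = V_A × 0.8687 = 5.713 V.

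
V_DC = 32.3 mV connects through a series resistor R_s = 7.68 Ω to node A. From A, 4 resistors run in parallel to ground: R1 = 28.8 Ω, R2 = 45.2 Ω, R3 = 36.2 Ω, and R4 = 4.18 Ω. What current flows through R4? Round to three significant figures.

Parallel bank: R_p = 1/(1/28.8 + 1/45.2 + 1/36.2 + 1/4.18) = 3.089 Ω.
Node voltage V_A = V_DC · R_p/(R_s + R_p) = 32.3 × 0.2869 = 9.265 mV.
Branch current I = V_A/R4 = 9.265/4.18 = 2.217 mA.

I ≈ 2.22 mA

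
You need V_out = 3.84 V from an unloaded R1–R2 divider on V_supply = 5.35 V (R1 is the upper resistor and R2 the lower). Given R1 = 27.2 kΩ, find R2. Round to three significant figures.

R2 ≈ 69.2 kΩ

V_out/V_supply = R2/(R1+R2) = 0.7178.
Rearranging, R2 = R1·k/(1−k) = 27.2 × 2.543 = 69.17 kΩ.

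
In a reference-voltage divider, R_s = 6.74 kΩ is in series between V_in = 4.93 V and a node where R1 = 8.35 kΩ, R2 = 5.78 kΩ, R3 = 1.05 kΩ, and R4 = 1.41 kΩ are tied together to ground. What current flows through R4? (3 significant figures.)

I ≈ 0.247 mA

Equivalent of the parallel group: R_p = 0.5117 kΩ.
Node voltage V_A = V_in · R_p/(R_s + R_p) = 4.93 × 0.07056 = 0.3479 V.
I(R4) = V_A / R4 = 0.3479/1.41 = 0.2467 mA.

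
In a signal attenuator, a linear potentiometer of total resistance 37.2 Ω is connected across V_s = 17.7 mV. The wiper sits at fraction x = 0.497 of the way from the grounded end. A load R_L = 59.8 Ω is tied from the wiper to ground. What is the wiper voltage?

The pot divides into 18.71 Ω above the wiper and 18.49 Ω below.
R_L loads the lower segment: effective lower R = 14.12 Ω.
Loaded-divider output: V_out = 17.7 × 0.4301 = 7.613 mV.

V_out ≈ 7.61 mV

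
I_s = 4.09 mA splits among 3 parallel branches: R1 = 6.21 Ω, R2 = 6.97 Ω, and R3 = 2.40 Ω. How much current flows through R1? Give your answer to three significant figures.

ΣG = 1/6.21 + 1/6.97 + 1/2.40 = 0.7212.
R1 takes the fraction G_k/ΣG = 0.1610/0.7212 = 0.2233, so I = 4.09 × 0.2233 = 0.9133 mA.

I ≈ 0.913 mA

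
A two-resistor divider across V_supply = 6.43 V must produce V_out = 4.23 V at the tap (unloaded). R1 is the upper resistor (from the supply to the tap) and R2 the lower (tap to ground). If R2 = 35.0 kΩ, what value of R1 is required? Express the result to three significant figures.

Required fraction k = V_out/V_supply = 0.6579.
So R1 = R2 · (V_supply/V_out − 1) = 35.0 × (6.43/4.23 − 1) = 35.0 × 0.5201 = 18.20 kΩ.

R1 ≈ 18.2 kΩ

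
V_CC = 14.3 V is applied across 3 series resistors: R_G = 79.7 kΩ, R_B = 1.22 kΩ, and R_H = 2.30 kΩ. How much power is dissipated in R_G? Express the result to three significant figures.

P ≈ 2.35 mW

The common current is I = 14.3/83.22 = 0.1718 mA.
P(R_G) = I²·R_G = (0.1718)² × 79.7 = 2.353 mW.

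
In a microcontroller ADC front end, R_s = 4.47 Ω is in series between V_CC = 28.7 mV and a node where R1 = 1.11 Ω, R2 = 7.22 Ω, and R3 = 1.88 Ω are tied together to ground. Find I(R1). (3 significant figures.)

I ≈ 3.22 mA

Equivalent of the parallel group: R_p = 0.6364 Ω.
Node voltage V_A = V_CC · R_p/(R_s + R_p) = 28.7 × 0.1246 = 3.577 mV.
I(R1) = V_A / R1 = 3.577/1.11 = 3.222 mA.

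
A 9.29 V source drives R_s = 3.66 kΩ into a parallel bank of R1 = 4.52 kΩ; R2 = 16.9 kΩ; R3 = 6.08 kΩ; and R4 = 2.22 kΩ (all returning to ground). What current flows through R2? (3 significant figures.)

I ≈ 0.129 mA

Equivalent of the parallel group: R_p = 1.117 kΩ.
V_A = 9.29 × 1.117/4.777 = 2.172 V.
I(R2) = V_A / R2 = 2.172/16.9 = 0.1285 mA.
(Equivalently: I_total = 1.945 mA, then current-divider fraction G_k/ΣG = 0.06609.)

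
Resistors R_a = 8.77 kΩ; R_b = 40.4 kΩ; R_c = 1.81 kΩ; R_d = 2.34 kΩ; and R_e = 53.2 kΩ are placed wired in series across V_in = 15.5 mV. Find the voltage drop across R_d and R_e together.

V ≈ 8.08 mV

ΣR = 8.77 + 40.4 + 1.81 + 2.34 + 53.2 = 106.5 kΩ.
R_{R_d..R_e} = 2.34 + 53.2 = 55.54 kΩ.
Voltage divider: V = V_in · (55.54 / 106.5) = 15.5 × 0.5214 = 8.082 mV.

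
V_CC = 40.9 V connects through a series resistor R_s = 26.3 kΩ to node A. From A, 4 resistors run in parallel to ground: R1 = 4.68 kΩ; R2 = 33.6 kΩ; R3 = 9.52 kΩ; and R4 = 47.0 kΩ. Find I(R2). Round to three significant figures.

Combine the parallel branches: R_p = (1/4.68 + 1/33.6 + 1/9.52 + 1/47.0)⁻¹ = 2.704 kΩ.
V_A = 40.9 × 2.704/29.00 = 3.814 V.
Branch current I = V_A/R2 = 3.814/33.6 = 0.1135 mA.

I ≈ 0.114 mA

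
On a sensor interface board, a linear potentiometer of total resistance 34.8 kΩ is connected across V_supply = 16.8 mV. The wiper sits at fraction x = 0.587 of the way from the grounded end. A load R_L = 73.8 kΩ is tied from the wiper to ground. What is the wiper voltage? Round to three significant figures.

Lower segment x·R_p = 20.43 kΩ; upper segment (1−x)·R_p = 14.37 kΩ.
(x·R_p) ‖ R_L = 16.00 kΩ.
Then V_out = V_supply · 16.00/(14.37 + 16.00) = 8.850 mV.

V_out ≈ 8.85 mV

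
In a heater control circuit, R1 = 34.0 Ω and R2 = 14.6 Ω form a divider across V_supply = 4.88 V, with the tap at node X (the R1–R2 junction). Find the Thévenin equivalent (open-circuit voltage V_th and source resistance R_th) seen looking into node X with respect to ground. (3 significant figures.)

V_th ≈ 1.47 V, R_th ≈ 10.2 Ω

With X open, the divider is unloaded: V_th = 4.88 × 14.6/48.60 = 1.466 V.
Zeroing V_supply shorts the top of R1 to ground, so R_th = R1 ‖ R2 = 10.21 Ω.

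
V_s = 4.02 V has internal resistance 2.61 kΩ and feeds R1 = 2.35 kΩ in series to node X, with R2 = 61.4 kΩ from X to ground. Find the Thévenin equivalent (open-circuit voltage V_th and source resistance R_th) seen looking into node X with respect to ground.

V_th ≈ 3.72 V, R_th ≈ 4.59 kΩ

R1' = 2.61 + 2.35 = 4.960 kΩ (source resistance + R1).
Open-circuit (no load on X): V_th = V_s · R2/(R1' + R2) = 4.02 × 61.4/(4.960 + 61.4) = 3.720 V.
Looking into X with the source shorted: R_th = R1'·R2/(R1'+R2) = 4.960 × 61.4/66.36 = 4.589 kΩ.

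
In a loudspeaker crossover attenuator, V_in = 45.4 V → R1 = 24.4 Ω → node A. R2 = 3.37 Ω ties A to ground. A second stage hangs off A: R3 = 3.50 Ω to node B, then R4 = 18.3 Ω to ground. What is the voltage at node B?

The second stage (R3 + R4 = 21.80 Ω) loads node A in parallel with R2.
R2 ‖ (R3+R4) = 2.919 Ω.
First divider: V_A = V_in · 2.919/(24.4 + 2.919) = 4.851 V.
Then the unloaded second divider: V_B = V_A × R4/(R3+R4) = 4.851 × 0.8394 = 4.072 V.

V_B ≈ 4.07 V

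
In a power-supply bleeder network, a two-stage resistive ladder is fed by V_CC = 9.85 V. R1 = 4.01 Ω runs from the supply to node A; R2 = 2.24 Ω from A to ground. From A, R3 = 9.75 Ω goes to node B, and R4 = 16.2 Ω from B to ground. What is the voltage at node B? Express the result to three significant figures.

V_B ≈ 2.09 V

Looking into the second stage from A: R3 + R4 = 25.95 Ω appears in parallel with R2.
R2 ‖ (R3+R4) = 2.062 Ω.
First divider: V_A = V_CC · 2.062/(4.01 + 2.062) = 3.345 V.
V_B = V_A × 0.6243 = 2.088 V.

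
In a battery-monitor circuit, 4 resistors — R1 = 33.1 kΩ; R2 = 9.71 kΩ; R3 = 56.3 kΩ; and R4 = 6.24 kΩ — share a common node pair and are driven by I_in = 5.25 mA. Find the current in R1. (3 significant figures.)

ΣG = 1/33.1 + 1/9.71 + 1/56.3 + 1/6.24 = 0.3112.
Current divider: I(R1) = I_in · G_k/ΣG = 5.25 × (0.03021/0.3112) = 5.25 × 0.09708 = 0.5096 mA.

I ≈ 0.510 mA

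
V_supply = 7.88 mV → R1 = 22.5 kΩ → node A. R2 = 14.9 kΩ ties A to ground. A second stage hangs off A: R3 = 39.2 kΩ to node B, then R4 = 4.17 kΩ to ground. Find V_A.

The second stage (R3 + R4 = 43.37 kΩ) loads node A in parallel with R2.
Effective lower resistance at A: R2 ‖ 43.37 = 11.09 kΩ.
First divider: V_A = V_supply · 11.09/(22.5 + 11.09) = 2.602 mV.

V_A ≈ 2.60 mV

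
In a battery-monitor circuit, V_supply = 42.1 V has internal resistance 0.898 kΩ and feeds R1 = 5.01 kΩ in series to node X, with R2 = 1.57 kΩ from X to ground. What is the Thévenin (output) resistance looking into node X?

R1' = 0.898 + 5.01 = 5.908 kΩ (source resistance + R1).
Looking into X with the source shorted: R_th = R1'·R2/(R1'+R2) = 5.908 × 1.57/7.478 = 1.240 kΩ.

R_th ≈ 1.24 kΩ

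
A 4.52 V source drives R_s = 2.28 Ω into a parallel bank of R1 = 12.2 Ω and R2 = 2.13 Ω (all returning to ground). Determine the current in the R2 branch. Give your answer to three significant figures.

Combine the parallel branches: R_p = (1/12.2 + 1/2.13)⁻¹ = 1.813 Ω.
V_A by voltage divider: V_A = 4.52 × 1.813/(2.28 + 1.813) = 2.002 V.
Branch current I = V_A/R2 = 2.002/2.13 = 0.9401 A.

I ≈ 0.940 A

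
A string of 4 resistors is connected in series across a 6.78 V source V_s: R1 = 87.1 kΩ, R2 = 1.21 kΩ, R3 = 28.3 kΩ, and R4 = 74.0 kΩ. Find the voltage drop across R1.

V ≈ 3.10 V

Series total: ΣR = 87.1 + 1.21 + 28.3 + 74.0 = 190.6 kΩ.
Voltage divider: V = V_s · (87.10 / 190.6) = 6.78 × 0.4570 = 3.098 V.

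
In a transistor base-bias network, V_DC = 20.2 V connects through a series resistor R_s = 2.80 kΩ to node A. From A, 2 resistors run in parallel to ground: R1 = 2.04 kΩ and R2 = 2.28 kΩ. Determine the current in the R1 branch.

I ≈ 2.75 mA

Parallel bank: R_p = 1/(1/2.04 + 1/2.28) = 1.077 kΩ.
Node voltage V_A = V_DC · R_p/(R_s + R_p) = 20.2 × 0.2777 = 5.610 V.
Branch current I = V_A/R1 = 5.610/2.04 = 2.750 mA.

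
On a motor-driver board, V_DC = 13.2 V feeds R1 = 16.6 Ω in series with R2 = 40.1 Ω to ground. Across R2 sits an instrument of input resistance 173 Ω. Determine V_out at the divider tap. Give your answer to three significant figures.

First combine the lower leg with the load: R2 ‖ R_L = 32.55 Ω.
Now apply the divider: V_out = 13.2 × 0.6623 = 8.742 V.

V_out ≈ 8.74 V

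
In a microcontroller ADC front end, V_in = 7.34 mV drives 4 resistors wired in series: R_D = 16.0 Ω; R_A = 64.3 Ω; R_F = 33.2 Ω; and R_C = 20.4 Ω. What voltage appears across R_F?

Series total: ΣR = 16.0 + 64.3 + 33.2 + 20.4 = 133.9 Ω.
By the voltage-divider rule, V = 7.34 × 33.20/133.9 = 1.820 mV.

V ≈ 1.82 mV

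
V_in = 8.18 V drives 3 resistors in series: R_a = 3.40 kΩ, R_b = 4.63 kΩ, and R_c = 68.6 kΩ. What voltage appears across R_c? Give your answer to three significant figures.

V ≈ 7.32 V

ΣR = 3.40 + 4.63 + 68.6 = 76.63 kΩ.
V = V_in · R/ΣR = 8.18 × 0.8952 = 7.323 V.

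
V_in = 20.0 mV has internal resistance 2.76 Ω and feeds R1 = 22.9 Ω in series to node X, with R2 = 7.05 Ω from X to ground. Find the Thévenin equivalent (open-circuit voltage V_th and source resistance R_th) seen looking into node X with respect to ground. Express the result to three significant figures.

R1' = 2.76 + 22.9 = 25.66 Ω (source resistance + R1).
V_th is the unloaded tap voltage: V_in · R2/(R1'+R2) = 20.0 × 0.2155 = 4.311 mV.
With V_in suppressed (replaced by a short), R_th = R1' ‖ R2 = (25.66 × 7.05)/(25.66 + 7.05) = 5.531 Ω.

V_th ≈ 4.31 mV, R_th ≈ 5.53 Ω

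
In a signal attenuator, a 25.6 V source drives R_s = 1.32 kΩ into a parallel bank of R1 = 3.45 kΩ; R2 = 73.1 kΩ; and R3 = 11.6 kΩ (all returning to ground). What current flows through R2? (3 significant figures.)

Parallel bank: R_p = 1/(1/3.45 + 1/73.1 + 1/11.6) = 2.566 kΩ.
V_A by voltage divider: V_A = 25.6 × 2.566/(1.32 + 2.566) = 16.90 V.
Branch current I = V_A/R2 = 16.90/73.1 = 0.2312 mA.
(Equivalently: I_total = 6.588 mA, then current-divider fraction G_k/ΣG = 0.03510.)

I ≈ 0.231 mA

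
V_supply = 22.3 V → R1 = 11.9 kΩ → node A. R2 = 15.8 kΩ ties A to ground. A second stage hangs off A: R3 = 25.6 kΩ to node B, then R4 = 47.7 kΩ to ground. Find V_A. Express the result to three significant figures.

V_A ≈ 11.6 V

Node A sees R2 in parallel with the series input of stage 2, R3 + R4 = 73.30 kΩ.
R2 ‖ (R3+R4) = 13.00 kΩ.
First divider: V_A = V_supply · 13.00/(11.9 + 13.00) = 11.64 V.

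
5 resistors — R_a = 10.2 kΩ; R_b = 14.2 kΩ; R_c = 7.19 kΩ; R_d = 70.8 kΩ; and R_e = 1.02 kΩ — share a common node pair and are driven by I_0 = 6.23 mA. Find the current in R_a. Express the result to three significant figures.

I ≈ 0.469 mA

ΣG = 1/10.2 + 1/14.2 + 1/7.19 + 1/70.8 + 1/1.02 = 1.302.
R_a takes the fraction G_k/ΣG = 0.09804/1.302 = 0.07530, so I = 6.23 × 0.07530 = 0.4691 mA.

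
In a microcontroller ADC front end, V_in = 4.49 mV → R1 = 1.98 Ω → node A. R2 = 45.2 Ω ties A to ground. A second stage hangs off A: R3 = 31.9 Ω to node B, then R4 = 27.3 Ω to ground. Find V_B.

V_B ≈ 1.92 mV

Node A sees R2 in parallel with the series input of stage 2, R3 + R4 = 59.20 Ω.
Effective lower resistance at A: R2 ‖ 59.20 = 25.63 Ω.
First divider: V_A = V_in · 25.63/(1.98 + 25.63) = 4.168 mV.
V_B = V_A × 0.4611 = 1.922 mV.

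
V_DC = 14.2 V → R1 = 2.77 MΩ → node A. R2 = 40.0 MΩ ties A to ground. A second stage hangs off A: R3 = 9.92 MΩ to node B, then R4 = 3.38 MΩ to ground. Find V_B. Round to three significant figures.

Node A sees R2 in parallel with the series input of stage 2, R3 + R4 = 13.30 MΩ.
Effective lower resistance at A: R2 ‖ 13.30 = 9.981 MΩ.
So V_A = 14.2 × 0.7828 = 11.12 V.
Stage 2 is unloaded, so V_B = V_A · R4/(R3+R4) = 11.12 × 3.38/13.30 = 2.825 V.

V_B ≈ 2.82 V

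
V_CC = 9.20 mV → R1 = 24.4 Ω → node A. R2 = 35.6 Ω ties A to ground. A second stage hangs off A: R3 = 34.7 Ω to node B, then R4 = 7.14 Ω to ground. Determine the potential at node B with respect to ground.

V_B ≈ 0.692 mV

Node A sees R2 in parallel with the series input of stage 2, R3 + R4 = 41.84 Ω.
R2 ‖ (R3+R4) = 19.23 Ω.
V_A = 9.20 × 19.23/(24.4 + 19.23) = 4.055 mV.
V_B = V_A × 0.1707 = 0.6921 mV.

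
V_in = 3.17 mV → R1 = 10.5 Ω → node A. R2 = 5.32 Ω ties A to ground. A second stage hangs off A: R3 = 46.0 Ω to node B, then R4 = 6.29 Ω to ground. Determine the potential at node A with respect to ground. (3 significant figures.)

Node A sees R2 in parallel with the series input of stage 2, R3 + R4 = 52.29 Ω.
R2 ‖ (R3+R4) = 4.829 Ω.
So V_A = 3.17 × 0.3150 = 0.9986 mV.

V_A ≈ 0.999 mV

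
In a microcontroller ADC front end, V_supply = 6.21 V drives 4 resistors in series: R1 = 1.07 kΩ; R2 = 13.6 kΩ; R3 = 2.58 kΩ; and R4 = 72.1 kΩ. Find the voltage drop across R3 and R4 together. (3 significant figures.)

Series total: ΣR = 1.07 + 13.6 + 2.58 + 72.1 = 89.35 kΩ.
R_{R3..R4} = 2.58 + 72.1 = 74.68 kΩ.
Voltage divider: V = V_supply · (74.68 / 89.35) = 6.21 × 0.8358 = 5.190 V.

V ≈ 5.19 V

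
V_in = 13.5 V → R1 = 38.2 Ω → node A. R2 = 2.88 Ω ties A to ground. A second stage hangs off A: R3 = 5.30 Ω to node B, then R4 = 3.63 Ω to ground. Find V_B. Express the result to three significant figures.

Looking into the second stage from A: R3 + R4 = 8.930 Ω appears in parallel with R2.
R2 ‖ (R3+R4) = 2.178 Ω.
So V_A = 13.5 × 0.05393 = 0.7281 V.
Stage 2 is unloaded, so V_B = V_A · R4/(R3+R4) = 0.7281 × 3.63/8.930 = 0.2960 V.

V_B ≈ 0.296 V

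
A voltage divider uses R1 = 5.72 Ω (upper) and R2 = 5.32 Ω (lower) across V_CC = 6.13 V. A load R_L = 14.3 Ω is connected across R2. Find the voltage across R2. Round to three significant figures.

V_out ≈ 2.48 V

First combine the lower leg with the load: R2 ‖ R_L = 3.877 Ω.
Voltage divider with the loaded lower leg: V_out = 6.13 × 3.877/(5.72 + 3.877) = 6.13 × 0.4040 = 2.477 V.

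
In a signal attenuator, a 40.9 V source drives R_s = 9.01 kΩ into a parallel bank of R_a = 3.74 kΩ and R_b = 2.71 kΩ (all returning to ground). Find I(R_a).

Parallel bank: R_p = 1/(1/3.74 + 1/2.71) = 1.571 kΩ.
V_A by voltage divider: V_A = 40.9 × 1.571/(9.01 + 1.571) = 6.074 V.
Branch current I = V_A/R_a = 6.074/3.74 = 1.624 mA.

I ≈ 1.62 mA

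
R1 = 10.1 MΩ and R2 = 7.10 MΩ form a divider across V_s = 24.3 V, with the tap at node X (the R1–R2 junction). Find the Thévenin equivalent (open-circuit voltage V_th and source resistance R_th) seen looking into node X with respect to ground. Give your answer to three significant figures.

With X open, the divider is unloaded: V_th = 24.3 × 7.10/17.20 = 10.03 V.
Zeroing V_s shorts the top of R1 to ground, so R_th = R1 ‖ R2 = 4.169 MΩ.

V_th ≈ 10.0 V, R_th ≈ 4.17 MΩ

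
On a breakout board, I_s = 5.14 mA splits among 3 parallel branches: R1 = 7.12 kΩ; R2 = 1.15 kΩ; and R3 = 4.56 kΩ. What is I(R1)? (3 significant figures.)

Total conductance ΣG = 1/7.12 + 1/1.15 + 1/4.56 = 1.229 (units of 1/kΩ).
By the current-divider rule, I = I_s · G_k/ΣG = 5.14 × 0.1143 = 0.5872 mA.

I ≈ 0.587 mA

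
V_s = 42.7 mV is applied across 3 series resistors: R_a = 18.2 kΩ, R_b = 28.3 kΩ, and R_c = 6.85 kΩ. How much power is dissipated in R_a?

The common current is I = 42.7/53.35 = 0.8004 µA.
P(R_a) = I²·R_a = (0.8004)² × 18.2 = 11.66 nW.

P ≈ 11.7 nW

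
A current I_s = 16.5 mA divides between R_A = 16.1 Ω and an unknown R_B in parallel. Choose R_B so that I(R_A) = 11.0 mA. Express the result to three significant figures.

R_B ≈ 32.2 Ω

In a two-way split, I_A/I_s = R_B/(R_A + R_B).
11.0/16.5 = R_B/(R_A + R_B) → R_B = R_A · (0.6667)/(1 − 0.6667) = 16.1 × 2.000 = 32.20 Ω.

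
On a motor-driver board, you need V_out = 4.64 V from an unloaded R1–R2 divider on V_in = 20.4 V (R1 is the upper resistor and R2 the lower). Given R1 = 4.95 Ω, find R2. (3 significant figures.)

R2 ≈ 1.46 Ω

The divider ratio is R2/(R1+R2) = 4.64/20.4 = 0.2275.
R2 = R1 · 0.2275/(1 − 0.2275) = 1.457 Ω.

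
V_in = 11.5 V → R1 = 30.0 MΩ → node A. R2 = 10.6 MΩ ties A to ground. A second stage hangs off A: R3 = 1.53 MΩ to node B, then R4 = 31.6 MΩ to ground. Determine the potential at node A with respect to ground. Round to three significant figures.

The second stage (R3 + R4 = 33.13 MΩ) loads node A in parallel with R2.
R2 ‖ (R3+R4) = 8.031 MΩ.
First divider: V_A = V_in · 8.031/(30.0 + 8.031) = 2.428 V.

V_A ≈ 2.43 V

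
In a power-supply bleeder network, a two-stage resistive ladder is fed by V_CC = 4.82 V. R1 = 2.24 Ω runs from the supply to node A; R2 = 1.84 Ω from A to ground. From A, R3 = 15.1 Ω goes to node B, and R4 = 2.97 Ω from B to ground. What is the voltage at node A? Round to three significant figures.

V_A ≈ 2.06 V

Node A sees R2 in parallel with the series input of stage 2, R3 + R4 = 18.07 Ω.
R2 ‖ (R3+R4) = 1.670 Ω.
So V_A = 4.82 × 0.4271 = 2.059 V.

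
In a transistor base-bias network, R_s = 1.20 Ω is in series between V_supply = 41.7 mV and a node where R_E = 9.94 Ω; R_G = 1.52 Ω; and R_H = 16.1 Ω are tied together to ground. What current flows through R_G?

I ≈ 13.8 mA

Equivalent of the parallel group: R_p = 1.219 Ω.
V_A = 41.7 × 1.219/2.419 = 21.01 mV.
I(R_G) = V_A / R_G = 21.01/1.52 = 13.82 mA.
(Check via current divider: I_total = 17.24 mA; share G_k/ΣG = 0.8017 → same result.)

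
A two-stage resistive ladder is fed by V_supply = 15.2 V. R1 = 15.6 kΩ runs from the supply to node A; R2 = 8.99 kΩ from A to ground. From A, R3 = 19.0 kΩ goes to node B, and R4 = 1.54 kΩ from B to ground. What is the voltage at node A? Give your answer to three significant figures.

The second stage (R3 + R4 = 20.54 kΩ) loads node A in parallel with R2.
R2 ‖ (R3+R4) = 6.253 kΩ.
V_A = 15.2 × 6.253/(15.6 + 6.253) = 4.349 V.

V_A ≈ 4.35 V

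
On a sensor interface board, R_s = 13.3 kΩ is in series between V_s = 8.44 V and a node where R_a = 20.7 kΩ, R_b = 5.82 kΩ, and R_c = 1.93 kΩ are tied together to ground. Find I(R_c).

Equivalent of the parallel group: R_p = 1.355 kΩ.
V_A by voltage divider: V_A = 8.44 × 1.355/(13.3 + 1.355) = 0.7801 V.
I(R_c) = V_A / R_c = 0.7801/1.93 = 0.4042 mA.

I ≈ 0.404 mA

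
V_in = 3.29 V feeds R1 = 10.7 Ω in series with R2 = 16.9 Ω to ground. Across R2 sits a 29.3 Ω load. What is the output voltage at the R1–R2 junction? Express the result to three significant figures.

V_out ≈ 1.65 V

The load sits in parallel with R2, giving an effective lower resistance R2' = R2·R_L/(R2+R_L) = 10.72 Ω.
Now apply the divider: V_out = 3.29 × 0.5004 = 1.646 V.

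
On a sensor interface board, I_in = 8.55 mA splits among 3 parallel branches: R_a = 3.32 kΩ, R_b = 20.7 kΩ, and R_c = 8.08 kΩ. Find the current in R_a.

I ≈ 5.44 mA

Conductances: ΣG = 1/3.32 + 1/20.7 + 1/8.08 = 0.4733 (1/kΩ).
By the current-divider rule, I = I_in · G_k/ΣG = 8.55 × 0.6364 = 5.441 mA.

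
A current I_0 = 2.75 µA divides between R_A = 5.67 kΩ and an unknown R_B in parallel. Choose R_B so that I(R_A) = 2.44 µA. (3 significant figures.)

In a two-way split, I_A/I_0 = R_B/(R_A + R_B).
With f = 0.8873, R_B = R_A · f/(1−f) = 5.67 × 7.871 = 44.63 kΩ.

R_B ≈ 44.6 kΩ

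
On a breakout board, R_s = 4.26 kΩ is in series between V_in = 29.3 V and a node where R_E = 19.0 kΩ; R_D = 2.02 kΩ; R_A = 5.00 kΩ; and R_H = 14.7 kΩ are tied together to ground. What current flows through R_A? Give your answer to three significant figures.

Parallel bank: R_p = 1/(1/19.0 + 1/2.02 + 1/5.00 + 1/14.7) = 1.226 kΩ.
V_A = 29.3 × 1.226/5.486 = 6.548 V.
I(R_A) = V_A / R_A = 6.548/5.00 = 1.310 mA.

I ≈ 1.31 mA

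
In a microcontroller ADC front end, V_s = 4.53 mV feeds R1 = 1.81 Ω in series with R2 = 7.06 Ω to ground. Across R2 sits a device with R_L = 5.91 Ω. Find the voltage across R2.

V_out ≈ 2.90 mV

First combine the lower leg with the load: R2 ‖ R_L = 3.217 Ω.
Then V_out = V_s · R2'/(R1 + R2') = 4.53 × 3.217/5.027 = 2.899 mV.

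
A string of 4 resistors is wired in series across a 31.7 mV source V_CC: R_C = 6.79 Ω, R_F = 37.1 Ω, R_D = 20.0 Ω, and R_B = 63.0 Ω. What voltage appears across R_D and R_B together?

V ≈ 20.7 mV

Total series resistance ΣR = 6.79 + 37.1 + 20.0 + 63.0 = 126.9 Ω.
R_{R_D..R_B} = 20.0 + 63.0 = 83.00 Ω.
V = V_CC · R/ΣR = 31.7 × 0.6541 = 20.74 mV.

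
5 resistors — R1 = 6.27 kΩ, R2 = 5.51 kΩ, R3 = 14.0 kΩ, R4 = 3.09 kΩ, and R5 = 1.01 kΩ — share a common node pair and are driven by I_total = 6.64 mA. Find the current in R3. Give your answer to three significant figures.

I ≈ 0.275 mA

Conductances: ΣG = 1/6.27 + 1/5.51 + 1/14.0 + 1/3.09 + 1/1.01 = 1.726 (1/kΩ).
R3 takes the fraction G_k/ΣG = 0.07143/1.726 = 0.04138, so I = 6.64 × 0.04138 = 0.2748 mA.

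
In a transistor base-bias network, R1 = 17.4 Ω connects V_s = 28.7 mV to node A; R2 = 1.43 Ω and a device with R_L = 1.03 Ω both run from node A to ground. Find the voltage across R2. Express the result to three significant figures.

R2 ‖ R_L = (1.43 × 1.03)/(1.43 + 1.03) = 0.5987 Ω.
Voltage divider with the loaded lower leg: V_out = 28.7 × 0.5987/(17.4 + 0.5987) = 28.7 × 0.03327 = 0.9547 mV.

V_out ≈ 0.955 mV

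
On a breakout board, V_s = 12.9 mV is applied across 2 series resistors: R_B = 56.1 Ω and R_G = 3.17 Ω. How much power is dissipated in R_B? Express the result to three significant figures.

P ≈ 2.66 µW

Series current I = V_s/ΣR = 12.9/59.27 = 0.2176 mA.
V(R_B) = I·R = 12.21 mV; P = V·I = 12.21 × 0.2176 = 2.657 µW.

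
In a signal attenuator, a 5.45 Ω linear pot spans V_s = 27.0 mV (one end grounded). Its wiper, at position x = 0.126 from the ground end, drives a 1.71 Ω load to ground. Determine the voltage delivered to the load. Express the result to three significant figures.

V_out ≈ 2.52 mV

Lower segment x·R_p = 0.6867 Ω; upper segment (1−x)·R_p = 4.763 Ω.
R_L loads the lower segment: effective lower R = 0.4899 Ω.
Loaded-divider output: V_out = 27.0 × 0.09327 = 2.518 mV.
(Unloaded: V_out = x·V_s = 3.40 mV.)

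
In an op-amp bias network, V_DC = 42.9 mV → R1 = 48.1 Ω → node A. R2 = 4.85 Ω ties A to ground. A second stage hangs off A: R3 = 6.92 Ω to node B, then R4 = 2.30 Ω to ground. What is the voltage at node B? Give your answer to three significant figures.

Looking into the second stage from A: R3 + R4 = 9.220 Ω appears in parallel with R2.
R2 ‖ (R3+R4) = 3.178 Ω.
V_A = 42.9 × 3.178/(48.1 + 3.178) = 2.659 mV.
Stage 2 is unloaded, so V_B = V_A · R4/(R3+R4) = 2.659 × 2.30/9.220 = 0.6633 mV.

V_B ≈ 0.663 mV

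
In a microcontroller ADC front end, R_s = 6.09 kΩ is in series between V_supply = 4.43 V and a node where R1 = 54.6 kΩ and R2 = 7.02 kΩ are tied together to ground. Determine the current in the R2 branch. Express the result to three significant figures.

I ≈ 0.319 mA

Parallel bank: R_p = 1/(1/54.6 + 1/7.02) = 6.220 kΩ.
V_A by voltage divider: V_A = 4.43 × 6.220/(6.09 + 6.220) = 2.238 V.
Branch current I = V_A/R2 = 2.238/7.02 = 0.3189 mA.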